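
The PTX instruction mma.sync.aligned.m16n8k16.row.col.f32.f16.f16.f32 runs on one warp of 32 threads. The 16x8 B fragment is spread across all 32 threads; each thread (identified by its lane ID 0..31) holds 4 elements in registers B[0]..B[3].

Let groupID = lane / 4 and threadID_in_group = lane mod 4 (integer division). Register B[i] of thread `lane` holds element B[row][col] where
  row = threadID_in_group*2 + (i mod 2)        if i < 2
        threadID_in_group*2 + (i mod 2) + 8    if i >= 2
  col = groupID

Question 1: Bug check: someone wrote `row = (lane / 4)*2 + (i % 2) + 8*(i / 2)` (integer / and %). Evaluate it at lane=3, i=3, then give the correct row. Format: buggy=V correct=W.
`(lane / 4)*2 + (i % 2) + 8*(i / 2)`[3,3]->9
L=3->g=3>>2=0, t=3&3=3
[3]->row 3·2+1+8=15  col g=0
row: 9 vs 15

buggy=9 correct=15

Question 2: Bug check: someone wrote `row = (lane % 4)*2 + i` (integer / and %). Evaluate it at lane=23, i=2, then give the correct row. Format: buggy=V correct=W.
`(lane % 4)*2 + i`[23,2]->8
23: g=5,t=3
[2] (3*2+0+8,5) = (14,5)
row: 8 vs 14

buggy=8 correct=14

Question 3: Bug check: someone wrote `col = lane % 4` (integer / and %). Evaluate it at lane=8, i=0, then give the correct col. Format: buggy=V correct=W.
`lane % 4`[8,0]→0
8: G=2,T=0
[0] (0*2+0+0,2) = (0,2)
col: 0 vs 2

buggy=0 correct=2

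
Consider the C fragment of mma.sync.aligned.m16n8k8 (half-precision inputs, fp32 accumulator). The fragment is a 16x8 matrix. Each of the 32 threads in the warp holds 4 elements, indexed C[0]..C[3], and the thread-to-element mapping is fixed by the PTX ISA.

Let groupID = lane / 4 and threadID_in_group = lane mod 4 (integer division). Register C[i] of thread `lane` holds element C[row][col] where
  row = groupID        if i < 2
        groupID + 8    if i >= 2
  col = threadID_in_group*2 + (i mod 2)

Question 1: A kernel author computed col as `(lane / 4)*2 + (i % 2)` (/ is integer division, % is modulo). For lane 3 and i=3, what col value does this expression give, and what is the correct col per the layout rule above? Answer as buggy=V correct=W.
`(lane / 4)*2 + (i % 2)`[3,3]=>1
lane 3=>3/4=0, 3 mod 4=3
i=3  r:0+8=>8  c:2·3+1=>7
col: 1 vs 7

buggy=1 correct=7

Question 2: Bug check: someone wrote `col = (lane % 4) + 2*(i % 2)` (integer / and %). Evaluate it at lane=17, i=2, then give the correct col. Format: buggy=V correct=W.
buggy=1 correct=2

`(lane % 4) + 2*(i % 2)`[17,2]→1
L=17→G=17>>2=4, T=17&3=1
[2]→row 4+8=12  col 1·2+0=2
col: 1 vs 2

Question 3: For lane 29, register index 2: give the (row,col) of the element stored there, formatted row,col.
15,2

lane 29->29/4=7, 29 mod 4=1
i=2  r:7+8->15  c:2·1+0->2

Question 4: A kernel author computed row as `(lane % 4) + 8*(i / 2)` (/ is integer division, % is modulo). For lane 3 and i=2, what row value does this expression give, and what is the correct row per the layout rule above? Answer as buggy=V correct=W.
buggy=11 correct=8

`(lane % 4) + 8*(i / 2)`[3,2]⇒11
L=3⇒gr=3>>2=0, th=3&3=3
[2]⇒row 0+8=8  col 3·2+0=6
row: 11 vs 8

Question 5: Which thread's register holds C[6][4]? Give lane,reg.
r:6=>grp=6,rB=0  c:4=>tig=2,lo=0
L=6*4+2=26  i=0*2+0=0

26,0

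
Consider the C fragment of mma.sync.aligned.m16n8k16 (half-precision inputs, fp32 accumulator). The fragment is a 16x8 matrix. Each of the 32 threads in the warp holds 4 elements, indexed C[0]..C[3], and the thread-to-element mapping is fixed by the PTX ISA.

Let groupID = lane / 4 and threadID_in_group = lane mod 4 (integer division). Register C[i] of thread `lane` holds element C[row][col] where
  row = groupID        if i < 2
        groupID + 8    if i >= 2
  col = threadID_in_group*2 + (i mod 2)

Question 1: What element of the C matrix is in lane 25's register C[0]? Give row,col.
L=25=>grp=25>>2=6, tig=25&3=1
[0]=>row 6+0=6  col 1·2+0=2

6,2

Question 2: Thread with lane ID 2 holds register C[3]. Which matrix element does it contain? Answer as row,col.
8,5

L=2->gid=2>>2=0, tid=2&3=2
[3]->row 0+8=8  col 2·2+1=5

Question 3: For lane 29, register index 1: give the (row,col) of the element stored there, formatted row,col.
lane 29: g=7 (29/4), t=1 (29%4)
i=1: r=7+0=7, c=1*2+1=3

7,3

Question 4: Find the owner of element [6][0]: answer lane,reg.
24,0

r=6⇒gr=6,Rb=0  c=0⇒th=0,odd=0
L=6*4+0=24  i=0*2+0=0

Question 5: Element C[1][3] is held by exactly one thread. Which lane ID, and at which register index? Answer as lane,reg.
r=1->g=1,rb=0  c=3->t=1,b0=1
L=1*4+1=5  i=0*2+1=1

5,1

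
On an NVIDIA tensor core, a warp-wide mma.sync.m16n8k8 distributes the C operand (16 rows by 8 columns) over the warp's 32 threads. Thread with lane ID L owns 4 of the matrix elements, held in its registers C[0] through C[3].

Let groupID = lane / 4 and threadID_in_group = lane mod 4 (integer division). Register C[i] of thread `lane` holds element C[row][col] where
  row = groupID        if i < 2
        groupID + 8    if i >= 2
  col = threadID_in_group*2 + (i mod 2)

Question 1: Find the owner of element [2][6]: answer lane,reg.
r=2->g=2,rb=0  c=6->t=3,b0=0
L=2*4+3=11  i=0*2+0=0

11,0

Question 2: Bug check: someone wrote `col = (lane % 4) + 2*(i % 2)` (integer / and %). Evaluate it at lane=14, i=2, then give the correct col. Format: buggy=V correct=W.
buggy=2 correct=4

`(lane % 4) + 2*(i % 2)`[14,2]->2
14: g=3,t=2
[2] (3+8,2*2+0) = (11,4)
col: 2 vs 4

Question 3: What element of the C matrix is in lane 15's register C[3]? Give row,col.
15: gr=3,th=3
[3] (3+8,3*2+1) = (11,7)

11,7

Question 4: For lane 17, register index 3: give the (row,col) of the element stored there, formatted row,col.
17: G=4,T=1
[3] (4+8,1*2+1) = (12,3)

12,3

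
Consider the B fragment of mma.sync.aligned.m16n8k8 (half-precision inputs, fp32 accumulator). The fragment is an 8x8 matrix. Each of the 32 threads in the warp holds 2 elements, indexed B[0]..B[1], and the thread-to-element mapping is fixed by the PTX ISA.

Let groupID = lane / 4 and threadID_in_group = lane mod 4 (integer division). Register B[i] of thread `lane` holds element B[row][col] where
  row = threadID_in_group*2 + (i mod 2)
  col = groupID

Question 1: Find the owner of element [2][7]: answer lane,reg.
29,0

c=7⇒gr=7  r=2⇒th=1,odd=0
L=7*4+1=29  i=0=0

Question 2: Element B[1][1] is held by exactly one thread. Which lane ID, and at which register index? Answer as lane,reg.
4,1

c=1⇒gr=1  r=1⇒th=0,odd=1
L=1*4+0=4  i=1=1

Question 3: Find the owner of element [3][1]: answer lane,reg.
5,1

c:1=>grp=1  r:3=>tig=1,lo=1
L=1*4+1=5  i=1=1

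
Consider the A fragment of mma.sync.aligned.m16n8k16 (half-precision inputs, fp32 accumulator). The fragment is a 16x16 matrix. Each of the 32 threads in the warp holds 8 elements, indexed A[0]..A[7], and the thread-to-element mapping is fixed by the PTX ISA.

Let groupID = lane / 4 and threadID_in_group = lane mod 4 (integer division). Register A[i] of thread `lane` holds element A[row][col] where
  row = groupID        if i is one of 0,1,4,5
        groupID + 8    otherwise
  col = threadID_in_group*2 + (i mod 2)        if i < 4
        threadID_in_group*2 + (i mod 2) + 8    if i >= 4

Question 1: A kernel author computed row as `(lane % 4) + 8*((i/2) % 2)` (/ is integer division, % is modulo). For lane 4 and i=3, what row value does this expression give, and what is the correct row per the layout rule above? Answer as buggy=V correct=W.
buggy=8 correct=9

`(lane % 4) + 8*((i/2) % 2)`[4,3]->8
lane 4->4/4=1, 4 mod 4=0
i=3  r:1+8->9  c:2·0+1+0->1
row: 8 vs 9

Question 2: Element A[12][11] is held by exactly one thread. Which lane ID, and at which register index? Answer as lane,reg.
17,7

r:12=>grp=4,rB=1  c:11=>cB=1,tig=1,lo=1
L=4*4+1=17  i=1*4+1*2+1=7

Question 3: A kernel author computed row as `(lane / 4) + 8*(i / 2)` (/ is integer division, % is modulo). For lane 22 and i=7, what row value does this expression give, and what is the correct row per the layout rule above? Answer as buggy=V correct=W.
`(lane / 4) + 8*(i / 2)`[22,7]->29
lane 22->22/4=5, 22 mod 4=2
i=7  r:5+8->13  c:2·2+1+8->13
row: 29 vs 13

buggy=29 correct=13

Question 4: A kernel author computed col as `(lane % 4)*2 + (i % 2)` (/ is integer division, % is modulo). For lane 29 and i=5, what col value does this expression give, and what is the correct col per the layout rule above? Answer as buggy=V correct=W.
buggy=3 correct=11

`(lane % 4)*2 + (i % 2)`[29,5]⇒3
lane 29⇒29/4=7, 29 mod 4=1
i=5  r:7+0⇒7  c:2·1+1+8⇒11
col: 3 vs 11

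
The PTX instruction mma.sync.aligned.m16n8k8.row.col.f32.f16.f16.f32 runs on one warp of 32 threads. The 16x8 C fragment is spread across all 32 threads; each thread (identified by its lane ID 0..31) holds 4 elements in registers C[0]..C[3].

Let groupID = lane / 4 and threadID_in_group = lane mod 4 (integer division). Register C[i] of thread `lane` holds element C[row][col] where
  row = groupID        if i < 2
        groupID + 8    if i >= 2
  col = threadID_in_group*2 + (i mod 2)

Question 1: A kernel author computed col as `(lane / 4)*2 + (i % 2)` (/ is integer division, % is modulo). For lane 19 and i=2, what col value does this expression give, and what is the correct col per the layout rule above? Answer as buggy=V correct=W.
buggy=8 correct=6

`(lane / 4)*2 + (i % 2)`[19,2]->8
19: gid=4,tid=3
[2] (4+8,3*2+0) = (12,6)
col: 8 vs 6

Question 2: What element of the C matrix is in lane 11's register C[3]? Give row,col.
lane 11⇒11/4=2, 11 mod 4=3
i=3  r:2+8⇒10  c:2·3+1⇒7

10,7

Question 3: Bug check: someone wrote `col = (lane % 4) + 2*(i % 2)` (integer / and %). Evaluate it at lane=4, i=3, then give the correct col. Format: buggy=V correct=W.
`(lane % 4) + 2*(i % 2)`[4,3]->2
4: g=1,t=0
[3] (1+8,0*2+1) = (9,1)
col: 2 vs 1

buggy=2 correct=1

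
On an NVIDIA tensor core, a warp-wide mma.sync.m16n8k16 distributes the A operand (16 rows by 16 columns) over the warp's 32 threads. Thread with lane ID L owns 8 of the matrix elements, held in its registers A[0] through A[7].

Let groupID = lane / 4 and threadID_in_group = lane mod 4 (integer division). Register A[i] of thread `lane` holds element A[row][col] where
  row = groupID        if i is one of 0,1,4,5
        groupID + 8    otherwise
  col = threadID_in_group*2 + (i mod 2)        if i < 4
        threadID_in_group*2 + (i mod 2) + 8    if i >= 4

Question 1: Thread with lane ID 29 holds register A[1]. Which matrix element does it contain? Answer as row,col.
7,3

lane 29: grp=7 (29/4), tig=1 (29%4)
i=1: r=7+0=7, c=1*2+1+0=3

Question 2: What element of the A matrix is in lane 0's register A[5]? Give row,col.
L=0->g=0>>2=0, t=0&3=0
[5]->row 0+0=0  col 0·2+1+8=9

0,9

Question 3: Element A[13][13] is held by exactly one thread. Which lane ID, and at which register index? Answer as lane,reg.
22,7

r=13->g=5,rb=1  c=13->cb=1,t=2,b0=1
L=5*4+2=22  i=1*4+1*2+1=7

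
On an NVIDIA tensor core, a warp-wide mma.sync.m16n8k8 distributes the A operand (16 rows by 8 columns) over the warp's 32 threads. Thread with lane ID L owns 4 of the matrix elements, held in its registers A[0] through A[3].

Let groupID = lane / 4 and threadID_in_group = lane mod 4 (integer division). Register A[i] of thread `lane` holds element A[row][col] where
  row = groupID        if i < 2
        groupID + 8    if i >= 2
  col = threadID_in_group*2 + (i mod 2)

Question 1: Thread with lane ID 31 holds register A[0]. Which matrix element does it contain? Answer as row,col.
31: g=7,t=3
[0] (7+0,3*2+0) = (7,6)

7,6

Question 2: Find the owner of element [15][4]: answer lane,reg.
r: 15->gid=7,r8=1  c: 4->tid=2,i&1=0
L=7*4+2=30  i=1*2+0=2

30,2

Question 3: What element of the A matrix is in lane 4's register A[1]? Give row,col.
1,1

4: gr=1,th=0
[1] (1+0,0*2+1) = (1,1)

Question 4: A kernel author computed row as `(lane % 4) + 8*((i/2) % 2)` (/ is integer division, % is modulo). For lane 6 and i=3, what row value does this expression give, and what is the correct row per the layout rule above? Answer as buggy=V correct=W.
`(lane % 4) + 8*((i/2) % 2)`[6,3]⇒10
6: gr=1,th=2
[3] (1+8,2*2+1) = (9,5)
row: 10 vs 9

buggy=10 correct=9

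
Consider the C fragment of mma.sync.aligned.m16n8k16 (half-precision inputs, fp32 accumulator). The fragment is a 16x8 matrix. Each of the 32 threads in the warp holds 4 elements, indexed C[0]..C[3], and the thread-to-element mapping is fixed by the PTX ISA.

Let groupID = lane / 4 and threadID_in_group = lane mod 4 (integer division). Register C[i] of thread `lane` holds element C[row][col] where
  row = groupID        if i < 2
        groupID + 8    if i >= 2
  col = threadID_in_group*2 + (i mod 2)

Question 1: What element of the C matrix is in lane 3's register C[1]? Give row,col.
lane 3: g=0 (3/4), t=3 (3%4)
i=1: r=0+0=0, c=3*2+1=7

0,7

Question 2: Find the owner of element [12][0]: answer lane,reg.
16,2

r=12⇒gr=4,Rb=1  c=0⇒th=0,odd=0
L=4*4+0=16  i=1*2+0=2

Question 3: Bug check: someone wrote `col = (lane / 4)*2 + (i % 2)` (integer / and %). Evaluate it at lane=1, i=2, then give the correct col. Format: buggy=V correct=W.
buggy=0 correct=2

`(lane / 4)*2 + (i % 2)`[1,2]->0
1: g=0,t=1
[2] (0+8,1*2+0) = (8,2)
col: 0 vs 2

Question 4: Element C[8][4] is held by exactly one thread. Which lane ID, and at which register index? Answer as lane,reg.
r=8→G=0,rhi=1  c=4→T=2,p=0
L=0*4+2=2  i=1*2+0=2

2,2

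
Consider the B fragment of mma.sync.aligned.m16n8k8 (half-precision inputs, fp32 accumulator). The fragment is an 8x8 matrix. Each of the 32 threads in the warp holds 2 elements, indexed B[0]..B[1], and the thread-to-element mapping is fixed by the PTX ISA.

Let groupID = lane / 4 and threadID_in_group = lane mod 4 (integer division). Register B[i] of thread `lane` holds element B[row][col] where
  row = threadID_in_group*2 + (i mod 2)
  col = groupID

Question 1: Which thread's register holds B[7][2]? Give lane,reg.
c:2=>grp=2  r:7=>tig=3,lo=1
L=2*4+3=11  i=1=1

11,1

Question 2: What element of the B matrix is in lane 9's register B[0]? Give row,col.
2,2

9: gr=2,th=1
[0] (1*2+0,2) = (2,2)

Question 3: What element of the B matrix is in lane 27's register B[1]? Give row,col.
7,6

lane 27: gr=6 (27/4), th=3 (27%4)
i=1: r=3*2+1=7, c=gr=6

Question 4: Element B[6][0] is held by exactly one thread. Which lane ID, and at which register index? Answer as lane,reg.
c=0⇒gr=0  r=6⇒th=3,odd=0
L=0*4+3=3  i=0=0

3,0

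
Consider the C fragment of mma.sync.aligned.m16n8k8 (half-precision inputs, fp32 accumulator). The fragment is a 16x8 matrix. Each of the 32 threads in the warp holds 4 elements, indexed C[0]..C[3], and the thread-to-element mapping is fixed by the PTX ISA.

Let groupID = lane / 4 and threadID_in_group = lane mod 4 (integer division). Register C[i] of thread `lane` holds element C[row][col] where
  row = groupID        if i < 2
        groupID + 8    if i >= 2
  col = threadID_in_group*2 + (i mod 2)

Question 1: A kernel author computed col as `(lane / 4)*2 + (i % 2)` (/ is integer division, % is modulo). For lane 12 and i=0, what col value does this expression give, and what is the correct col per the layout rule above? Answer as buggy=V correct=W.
buggy=6 correct=0

`(lane / 4)*2 + (i % 2)`[12,0]->6
12: g=3,t=0
[0] (3+0,0*2+0) = (3,0)
col: 6 vs 0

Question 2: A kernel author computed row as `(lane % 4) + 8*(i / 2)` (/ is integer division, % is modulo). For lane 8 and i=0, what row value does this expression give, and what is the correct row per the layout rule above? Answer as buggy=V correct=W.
`(lane % 4) + 8*(i / 2)`[8,0]->0
8: gid=2,tid=0
[0] (2+0,0*2+0) = (2,0)
row: 0 vs 2

buggy=0 correct=2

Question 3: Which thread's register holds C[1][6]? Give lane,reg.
7,0

r:1=>grp=1,rB=0  c:6=>tig=3,lo=0
L=1*4+3=7  i=0*2+0=0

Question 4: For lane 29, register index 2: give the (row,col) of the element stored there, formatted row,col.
15,2

L=29=>grp=29>>2=7, tig=29&3=1
[2]=>row 7+8=15  col 1·2+0=2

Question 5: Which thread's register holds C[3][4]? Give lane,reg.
r:3=>grp=3,rB=0  c:4=>tig=2,lo=0
L=3*4+2=14  i=0*2+0=0

14,0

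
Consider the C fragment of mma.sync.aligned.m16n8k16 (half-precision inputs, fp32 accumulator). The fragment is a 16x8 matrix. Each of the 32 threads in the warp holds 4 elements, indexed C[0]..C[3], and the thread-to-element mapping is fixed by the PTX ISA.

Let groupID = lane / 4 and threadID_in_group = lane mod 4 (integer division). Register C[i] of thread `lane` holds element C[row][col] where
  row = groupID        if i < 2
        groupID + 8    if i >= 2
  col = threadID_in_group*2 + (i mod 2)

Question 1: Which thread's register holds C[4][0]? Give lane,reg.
r=4→G=4,rhi=0  c=0→T=0,p=0
L=4*4+0=16  i=0*2+0=0

16,0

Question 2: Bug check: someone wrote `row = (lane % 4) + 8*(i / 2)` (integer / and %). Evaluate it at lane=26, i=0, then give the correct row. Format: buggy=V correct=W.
buggy=2 correct=6

`(lane % 4) + 8*(i / 2)`[26,0]=>2
26: grp=6,tig=2
[0] (6+0,2*2+0) = (6,4)
row: 2 vs 6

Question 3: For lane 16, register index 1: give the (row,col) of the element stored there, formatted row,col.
16: G=4,T=0
[1] (4+0,0*2+1) = (4,1)

4,1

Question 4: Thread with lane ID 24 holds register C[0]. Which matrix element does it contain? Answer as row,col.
6,0

lane 24: gid=6 (24/4), tid=0 (24%4)
i=0: r=6+0=6, c=0*2+0=0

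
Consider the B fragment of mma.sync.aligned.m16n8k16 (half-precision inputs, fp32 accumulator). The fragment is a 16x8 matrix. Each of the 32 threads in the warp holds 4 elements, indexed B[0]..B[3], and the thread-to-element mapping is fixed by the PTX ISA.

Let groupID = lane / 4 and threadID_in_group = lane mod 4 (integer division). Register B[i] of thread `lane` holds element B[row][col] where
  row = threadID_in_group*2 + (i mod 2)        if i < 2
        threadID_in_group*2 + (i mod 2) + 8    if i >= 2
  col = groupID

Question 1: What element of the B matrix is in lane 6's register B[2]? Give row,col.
12,1

L=6⇒gr=6>>2=1, th=6&3=2
[2]⇒row 2·2+0+8=12  col gr=1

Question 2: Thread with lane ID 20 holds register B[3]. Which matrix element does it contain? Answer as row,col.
20: grp=5,tig=0
[3] (0*2+1+8,5) = (9,5)

9,5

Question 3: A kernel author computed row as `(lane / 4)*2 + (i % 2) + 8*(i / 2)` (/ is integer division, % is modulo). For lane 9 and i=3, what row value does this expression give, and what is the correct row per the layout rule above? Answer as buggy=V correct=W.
buggy=13 correct=11

`(lane / 4)*2 + (i % 2) + 8*(i / 2)`[9,3]⇒13
lane 9⇒9/4=2, 9 mod 4=1
i=3  r:2·1+1+8⇒11  c:2
row: 13 vs 11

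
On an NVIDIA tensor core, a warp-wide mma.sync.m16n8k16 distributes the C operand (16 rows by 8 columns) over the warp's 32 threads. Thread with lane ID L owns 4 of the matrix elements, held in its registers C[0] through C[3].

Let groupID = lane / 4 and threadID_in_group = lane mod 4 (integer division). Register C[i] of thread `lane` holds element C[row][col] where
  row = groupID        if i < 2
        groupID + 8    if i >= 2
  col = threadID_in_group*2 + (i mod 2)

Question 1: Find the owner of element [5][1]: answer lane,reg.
20,1

r:5=>grp=5,rB=0  c:1=>tig=0,lo=1
L=5*4+0=20  i=0*2+1=1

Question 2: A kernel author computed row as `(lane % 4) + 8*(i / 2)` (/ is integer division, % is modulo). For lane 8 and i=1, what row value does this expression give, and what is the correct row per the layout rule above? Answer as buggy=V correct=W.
buggy=0 correct=2

`(lane % 4) + 8*(i / 2)`[8,1]=>0
lane 8: grp=2 (8/4), tig=0 (8%4)
i=1: r=2+0=2, c=0*2+1=1
row: 0 vs 2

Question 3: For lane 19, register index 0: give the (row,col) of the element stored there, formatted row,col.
lane 19: gr=4 (19/4), th=3 (19%4)
i=0: r=4+0=4, c=3*2+0=6

4,6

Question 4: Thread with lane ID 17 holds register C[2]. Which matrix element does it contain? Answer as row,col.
12,2

L=17⇒gr=17>>2=4, th=17&3=1
[2]⇒row 4+8=12  col 1·2+0=2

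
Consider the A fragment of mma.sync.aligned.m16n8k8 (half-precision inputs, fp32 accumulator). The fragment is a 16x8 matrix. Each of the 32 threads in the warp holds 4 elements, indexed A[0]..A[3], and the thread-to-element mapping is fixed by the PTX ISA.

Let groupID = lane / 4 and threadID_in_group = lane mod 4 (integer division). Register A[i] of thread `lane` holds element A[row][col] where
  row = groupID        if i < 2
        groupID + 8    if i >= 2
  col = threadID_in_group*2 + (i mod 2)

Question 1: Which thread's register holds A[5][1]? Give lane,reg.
r=5→G=5,rhi=0  c=1→T=0,p=1
L=5*4+0=20  i=0*2+1=1

20,1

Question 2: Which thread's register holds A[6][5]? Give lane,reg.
r=6⇒gr=6,Rb=0  c=5⇒th=2,odd=1
L=6*4+2=26  i=0*2+1=1

26,1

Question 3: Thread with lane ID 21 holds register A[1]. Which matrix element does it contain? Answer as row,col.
lane 21: gr=5 (21/4), th=1 (21%4)
i=1: r=5+0=5, c=1*2+1=3

5,3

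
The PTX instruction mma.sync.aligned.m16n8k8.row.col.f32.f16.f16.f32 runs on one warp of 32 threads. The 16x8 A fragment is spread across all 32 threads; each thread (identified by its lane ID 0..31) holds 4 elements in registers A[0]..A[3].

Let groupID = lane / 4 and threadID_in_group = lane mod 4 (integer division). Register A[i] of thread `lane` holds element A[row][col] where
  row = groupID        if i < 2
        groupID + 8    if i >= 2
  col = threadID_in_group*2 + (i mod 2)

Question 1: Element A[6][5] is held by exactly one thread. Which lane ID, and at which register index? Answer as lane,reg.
r=6⇒gr=6,Rb=0  c=5⇒th=2,odd=1
L=6*4+2=26  i=0*2+1=1

26,1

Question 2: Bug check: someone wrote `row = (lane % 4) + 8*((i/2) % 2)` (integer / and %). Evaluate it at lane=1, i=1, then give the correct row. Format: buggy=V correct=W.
`(lane % 4) + 8*((i/2) % 2)`[1,1]⇒1
L=1⇒gr=1>>2=0, th=1&3=1
[1]⇒row 0+0=0  col 1·2+1=3
row: 1 vs 0

buggy=1 correct=0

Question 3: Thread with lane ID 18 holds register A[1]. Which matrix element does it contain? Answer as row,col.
4,5

lane 18: G=4 (18/4), T=2 (18%4)
i=1: r=4+0=4, c=2*2+1=5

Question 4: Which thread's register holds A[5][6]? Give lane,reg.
r=5→G=5,rhi=0  c=6→T=3,p=0
L=5*4+3=23  i=0*2+0=0

23,0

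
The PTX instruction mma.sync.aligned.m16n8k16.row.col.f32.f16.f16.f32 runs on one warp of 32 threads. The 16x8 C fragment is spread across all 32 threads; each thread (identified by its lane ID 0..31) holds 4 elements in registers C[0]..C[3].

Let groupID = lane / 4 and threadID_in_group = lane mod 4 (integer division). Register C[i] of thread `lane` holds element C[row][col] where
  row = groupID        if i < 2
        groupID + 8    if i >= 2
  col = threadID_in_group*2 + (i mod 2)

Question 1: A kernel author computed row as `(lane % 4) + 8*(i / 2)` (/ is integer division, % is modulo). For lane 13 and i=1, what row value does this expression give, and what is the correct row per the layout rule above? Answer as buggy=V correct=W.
`(lane % 4) + 8*(i / 2)`[13,1]->1
13: g=3,t=1
[1] (3+0,1*2+1) = (3,3)
row: 1 vs 3

buggy=1 correct=3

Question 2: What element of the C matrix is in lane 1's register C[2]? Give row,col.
lane 1->1/4=0, 1 mod 4=1
i=2  r:0+8->8  c:2·1+0->2

8,2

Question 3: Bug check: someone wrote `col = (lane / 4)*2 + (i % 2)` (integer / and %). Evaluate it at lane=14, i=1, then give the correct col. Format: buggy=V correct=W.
`(lane / 4)*2 + (i % 2)`[14,1]->7
L=14->g=14>>2=3, t=14&3=2
[1]->row 3+0=3  col 2·2+1=5
col: 7 vs 5

buggy=7 correct=5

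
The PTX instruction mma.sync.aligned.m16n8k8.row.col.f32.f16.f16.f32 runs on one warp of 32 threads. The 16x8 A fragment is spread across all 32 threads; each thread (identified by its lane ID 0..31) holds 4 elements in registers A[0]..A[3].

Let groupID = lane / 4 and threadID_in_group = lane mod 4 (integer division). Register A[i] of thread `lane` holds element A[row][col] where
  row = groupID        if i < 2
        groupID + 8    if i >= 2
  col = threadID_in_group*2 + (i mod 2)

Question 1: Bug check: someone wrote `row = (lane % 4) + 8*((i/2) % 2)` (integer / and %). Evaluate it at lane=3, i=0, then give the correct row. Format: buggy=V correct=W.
`(lane % 4) + 8*((i/2) % 2)`[3,0]->3
L=3->gid=3>>2=0, tid=3&3=3
[0]->row 0+0=0  col 3·2+0=6
row: 3 vs 0

buggy=3 correct=0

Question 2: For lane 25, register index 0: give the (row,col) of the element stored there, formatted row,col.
6,2

lane 25: G=6 (25/4), T=1 (25%4)
i=0: r=6+0=6, c=1*2+0=2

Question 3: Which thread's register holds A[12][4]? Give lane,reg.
18,2

r:12=>grp=4,rB=1  c:4=>tig=2,lo=0
L=4*4+2=18  i=1*2+0=2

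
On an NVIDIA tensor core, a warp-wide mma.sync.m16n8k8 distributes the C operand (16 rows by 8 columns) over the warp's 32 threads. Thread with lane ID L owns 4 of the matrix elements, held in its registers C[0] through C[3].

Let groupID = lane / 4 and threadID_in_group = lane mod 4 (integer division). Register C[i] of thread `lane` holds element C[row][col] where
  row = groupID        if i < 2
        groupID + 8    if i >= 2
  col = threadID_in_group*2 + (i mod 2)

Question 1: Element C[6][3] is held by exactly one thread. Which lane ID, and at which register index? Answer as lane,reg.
25,1

r=6->g=6,rb=0  c=3->t=1,b0=1
L=6*4+1=25  i=0*2+1=1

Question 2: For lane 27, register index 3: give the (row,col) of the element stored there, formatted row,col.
lane 27->27/4=6, 27 mod 4=3
i=3  r:6+8->14  c:2·3+1->7

14,7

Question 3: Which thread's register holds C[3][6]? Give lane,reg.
r: 3->gid=3,r8=0  c: 6->tid=3,i&1=0
L=3*4+3=15  i=0*2+0=0

15,0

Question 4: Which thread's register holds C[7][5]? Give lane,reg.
r:7=>grp=7,rB=0  c:5=>tig=2,lo=1
L=7*4+2=30  i=0*2+1=1

30,1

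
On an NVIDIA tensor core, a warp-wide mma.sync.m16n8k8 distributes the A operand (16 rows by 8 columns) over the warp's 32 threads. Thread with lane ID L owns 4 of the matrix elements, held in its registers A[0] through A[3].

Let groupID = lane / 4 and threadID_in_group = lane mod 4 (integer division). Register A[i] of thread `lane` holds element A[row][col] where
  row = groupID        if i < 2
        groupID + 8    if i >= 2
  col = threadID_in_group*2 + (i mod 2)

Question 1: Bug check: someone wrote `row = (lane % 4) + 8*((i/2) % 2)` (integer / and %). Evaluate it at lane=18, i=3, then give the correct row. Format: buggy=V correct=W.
buggy=10 correct=12

`(lane % 4) + 8*((i/2) % 2)`[18,3]⇒10
lane 18: gr=4 (18/4), th=2 (18%4)
i=3: r=4+8=12, c=2*2+1=5
row: 10 vs 12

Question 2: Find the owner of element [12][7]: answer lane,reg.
19,3

r:12=>grp=4,rB=1  c:7=>tig=3,lo=1
L=4*4+3=19  i=1*2+1=3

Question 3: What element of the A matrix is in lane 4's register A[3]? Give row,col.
4: gr=1,th=0
[3] (1+8,0*2+1) = (9,1)

9,1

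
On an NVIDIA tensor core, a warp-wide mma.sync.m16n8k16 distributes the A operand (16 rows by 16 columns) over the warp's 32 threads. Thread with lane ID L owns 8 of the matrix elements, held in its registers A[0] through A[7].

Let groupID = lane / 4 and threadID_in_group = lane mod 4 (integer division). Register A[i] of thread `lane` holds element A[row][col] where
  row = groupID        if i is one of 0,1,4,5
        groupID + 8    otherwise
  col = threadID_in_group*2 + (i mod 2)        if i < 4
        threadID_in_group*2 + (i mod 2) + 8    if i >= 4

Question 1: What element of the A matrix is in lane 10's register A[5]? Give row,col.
10: g=2,t=2
[5] (2+0,2*2+1+8) = (2,13)

2,13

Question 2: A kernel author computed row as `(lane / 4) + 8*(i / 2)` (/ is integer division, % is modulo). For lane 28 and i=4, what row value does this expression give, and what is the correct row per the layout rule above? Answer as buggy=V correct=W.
buggy=23 correct=7

`(lane / 4) + 8*(i / 2)`[28,4]->23
L=28->g=28>>2=7, t=28&3=0
[4]->row 7+0=7  col 0·2+0+8=8
row: 23 vs 7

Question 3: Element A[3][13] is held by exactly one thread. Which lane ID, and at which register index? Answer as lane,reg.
r:3=>grp=3,rB=0  c:13=>cB=1,tig=2,lo=1
L=3*4+2=14  i=1*4+0*2+1=5

14,5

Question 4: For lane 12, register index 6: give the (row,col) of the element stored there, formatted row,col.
lane 12→12/4=3, 12 mod 4=0
i=6  r:3+8→11  c:2·0+0+8→8

11,8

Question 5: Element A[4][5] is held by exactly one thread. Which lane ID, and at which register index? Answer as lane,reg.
18,1

r: 4->gid=4,r8=0  c: 5->c8=0,tid=2,i&1=1
L=4*4+2=18  i=0*4+0*2+1=1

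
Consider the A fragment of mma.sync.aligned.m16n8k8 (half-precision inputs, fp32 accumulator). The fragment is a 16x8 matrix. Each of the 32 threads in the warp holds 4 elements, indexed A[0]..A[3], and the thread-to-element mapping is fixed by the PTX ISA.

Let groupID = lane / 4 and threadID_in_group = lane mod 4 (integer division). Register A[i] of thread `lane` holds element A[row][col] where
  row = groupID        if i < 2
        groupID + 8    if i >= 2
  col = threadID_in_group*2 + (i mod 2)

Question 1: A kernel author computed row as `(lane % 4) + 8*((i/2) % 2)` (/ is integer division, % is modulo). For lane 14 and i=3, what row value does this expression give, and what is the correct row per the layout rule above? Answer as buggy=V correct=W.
buggy=10 correct=11

`(lane % 4) + 8*((i/2) % 2)`[14,3]->10
14: gid=3,tid=2
[3] (3+8,2*2+1) = (11,5)
row: 10 vs 11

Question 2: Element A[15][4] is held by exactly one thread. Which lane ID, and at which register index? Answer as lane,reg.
30,2

r=15->g=7,rb=1  c=4->t=2,b0=0
L=7*4+2=30  i=1*2+0=2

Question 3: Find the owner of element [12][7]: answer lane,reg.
r=12⇒gr=4,Rb=1  c=7⇒th=3,odd=1
L=4*4+3=19  i=1*2+1=3

19,3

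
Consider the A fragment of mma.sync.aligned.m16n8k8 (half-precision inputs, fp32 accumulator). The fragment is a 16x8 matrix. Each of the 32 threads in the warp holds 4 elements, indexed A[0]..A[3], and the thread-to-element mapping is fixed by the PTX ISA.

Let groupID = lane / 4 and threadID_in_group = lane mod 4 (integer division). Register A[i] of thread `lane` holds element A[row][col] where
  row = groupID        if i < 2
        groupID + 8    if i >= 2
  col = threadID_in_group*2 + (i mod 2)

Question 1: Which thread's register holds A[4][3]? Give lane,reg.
17,1

r:4=>grp=4,rB=0  c:3=>tig=1,lo=1
L=4*4+1=17  i=0*2+1=1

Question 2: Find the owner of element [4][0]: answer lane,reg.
16,0

r: 4->gid=4,r8=0  c: 0->tid=0,i&1=0
L=4*4+0=16  i=0*2+0=0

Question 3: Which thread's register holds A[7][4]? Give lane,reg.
30,0

r:7=>grp=7,rB=0  c:4=>tig=2,lo=0
L=7*4+2=30  i=0*2+0=0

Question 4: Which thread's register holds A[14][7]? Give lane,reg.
27,3

r:14=>grp=6,rB=1  c:7=>tig=3,lo=1
L=6*4+3=27  i=1*2+1=3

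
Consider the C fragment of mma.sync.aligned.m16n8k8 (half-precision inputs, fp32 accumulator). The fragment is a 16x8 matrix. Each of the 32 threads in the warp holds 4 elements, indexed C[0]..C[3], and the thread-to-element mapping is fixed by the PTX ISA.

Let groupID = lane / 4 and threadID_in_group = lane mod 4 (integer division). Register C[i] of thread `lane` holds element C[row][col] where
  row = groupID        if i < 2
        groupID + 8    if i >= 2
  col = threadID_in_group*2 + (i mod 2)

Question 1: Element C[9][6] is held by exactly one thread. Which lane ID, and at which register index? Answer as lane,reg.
r=9⇒gr=1,Rb=1  c=6⇒th=3,odd=0
L=1*4+3=7  i=1*2+0=2

7,2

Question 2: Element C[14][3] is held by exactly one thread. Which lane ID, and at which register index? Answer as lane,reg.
r: 14->gid=6,r8=1  c: 3->tid=1,i&1=1
L=6*4+1=25  i=1*2+1=3

25,3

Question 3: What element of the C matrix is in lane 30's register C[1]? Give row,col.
7,5

30: gr=7,th=2
[1] (7+0,2*2+1) = (7,5)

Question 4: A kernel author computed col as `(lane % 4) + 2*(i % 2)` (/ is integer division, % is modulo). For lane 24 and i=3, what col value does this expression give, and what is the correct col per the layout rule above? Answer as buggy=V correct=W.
`(lane % 4) + 2*(i % 2)`[24,3]->2
lane 24->24/4=6, 24 mod 4=0
i=3  r:6+8->14  c:2·0+1->1
col: 2 vs 1

buggy=2 correct=1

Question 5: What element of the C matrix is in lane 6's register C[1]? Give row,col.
6: gid=1,tid=2
[1] (1+0,2*2+1) = (1,5)

1,5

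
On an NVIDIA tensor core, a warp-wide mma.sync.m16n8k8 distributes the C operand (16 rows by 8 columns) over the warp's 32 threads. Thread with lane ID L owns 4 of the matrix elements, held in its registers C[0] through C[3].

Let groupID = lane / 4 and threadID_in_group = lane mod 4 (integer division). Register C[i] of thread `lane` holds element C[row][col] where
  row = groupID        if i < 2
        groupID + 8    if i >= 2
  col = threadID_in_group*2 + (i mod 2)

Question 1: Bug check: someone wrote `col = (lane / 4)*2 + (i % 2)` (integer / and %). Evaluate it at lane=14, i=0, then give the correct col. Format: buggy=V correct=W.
`(lane / 4)*2 + (i % 2)`[14,0]->6
lane 14: gid=3 (14/4), tid=2 (14%4)
i=0: r=3+0=3, c=2*2+0=4
col: 6 vs 4

buggy=6 correct=4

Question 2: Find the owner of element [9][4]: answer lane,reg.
r:9=>grp=1,rB=1  c:4=>tig=2,lo=0
L=1*4+2=6  i=1*2+0=2

6,2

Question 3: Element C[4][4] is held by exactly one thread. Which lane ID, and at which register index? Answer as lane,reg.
18,0

r:4=>grp=4,rB=0  c:4=>tig=2,lo=0
L=4*4+2=18  i=0*2+0=0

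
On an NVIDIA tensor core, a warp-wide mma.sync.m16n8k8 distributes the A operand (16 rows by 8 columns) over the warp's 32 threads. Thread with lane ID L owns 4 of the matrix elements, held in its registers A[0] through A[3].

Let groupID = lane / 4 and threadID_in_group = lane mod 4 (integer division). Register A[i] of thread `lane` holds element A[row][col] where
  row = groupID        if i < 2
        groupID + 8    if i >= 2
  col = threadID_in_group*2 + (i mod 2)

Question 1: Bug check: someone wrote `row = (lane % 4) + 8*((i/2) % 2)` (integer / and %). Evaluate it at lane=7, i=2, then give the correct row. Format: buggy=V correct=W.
buggy=11 correct=9

`(lane % 4) + 8*((i/2) % 2)`[7,2]->11
7: gid=1,tid=3
[2] (1+8,3*2+0) = (9,6)
row: 11 vs 9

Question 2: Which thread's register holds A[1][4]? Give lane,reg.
r=1->g=1,rb=0  c=4->t=2,b0=0
L=1*4+2=6  i=0*2+0=0

6,0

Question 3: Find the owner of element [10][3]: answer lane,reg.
r=10→G=2,rhi=1  c=3→T=1,p=1
L=2*4+1=9  i=1*2+1=3

9,3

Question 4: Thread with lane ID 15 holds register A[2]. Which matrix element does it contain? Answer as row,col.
11,6

15: G=3,T=3
[2] (3+8,3*2+0) = (11,6)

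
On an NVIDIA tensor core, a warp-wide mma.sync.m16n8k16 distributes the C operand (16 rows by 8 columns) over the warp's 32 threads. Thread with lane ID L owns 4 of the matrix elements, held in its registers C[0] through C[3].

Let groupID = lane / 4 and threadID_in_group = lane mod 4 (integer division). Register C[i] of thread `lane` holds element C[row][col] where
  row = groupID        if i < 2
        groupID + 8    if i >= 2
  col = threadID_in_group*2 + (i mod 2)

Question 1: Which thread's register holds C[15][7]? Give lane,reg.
31,3

r: 15->gid=7,r8=1  c: 7->tid=3,i&1=1
L=7*4+3=31  i=1*2+1=3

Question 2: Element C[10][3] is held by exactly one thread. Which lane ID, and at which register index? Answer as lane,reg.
9,3

r=10→G=2,rhi=1  c=3→T=1,p=1
L=2*4+1=9  i=1*2+1=3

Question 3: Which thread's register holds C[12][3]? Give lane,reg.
17,3

r:12=>grp=4,rB=1  c:3=>tig=1,lo=1
L=4*4+1=17  i=1*2+1=3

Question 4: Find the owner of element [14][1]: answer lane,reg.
r:14=>grp=6,rB=1  c:1=>tig=0,lo=1
L=6*4+0=24  i=1*2+1=3

24,3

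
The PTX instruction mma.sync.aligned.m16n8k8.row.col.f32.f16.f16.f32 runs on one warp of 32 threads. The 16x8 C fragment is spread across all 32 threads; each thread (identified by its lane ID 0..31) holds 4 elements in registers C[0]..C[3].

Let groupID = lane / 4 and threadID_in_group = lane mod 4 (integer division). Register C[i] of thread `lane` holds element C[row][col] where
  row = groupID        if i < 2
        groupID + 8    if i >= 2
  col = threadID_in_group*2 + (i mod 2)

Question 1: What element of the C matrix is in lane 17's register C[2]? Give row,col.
12,2

L=17->gid=17>>2=4, tid=17&3=1
[2]->row 4+8=12  col 1·2+0=2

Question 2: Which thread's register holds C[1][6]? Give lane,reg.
7,0

r=1->g=1,rb=0  c=6->t=3,b0=0
L=1*4+3=7  i=0*2+0=0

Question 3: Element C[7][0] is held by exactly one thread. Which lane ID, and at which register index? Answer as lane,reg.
28,0

r=7→G=7,rhi=0  c=0→T=0,p=0
L=7*4+0=28  i=0*2+0=0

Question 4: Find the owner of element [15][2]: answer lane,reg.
29,2

r:15=>grp=7,rB=1  c:2=>tig=1,lo=0
L=7*4+1=29  i=1*2+0=2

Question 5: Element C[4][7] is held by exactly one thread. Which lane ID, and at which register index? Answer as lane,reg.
19,1

r: 4->gid=4,r8=0  c: 7->tid=3,i&1=1
L=4*4+3=19  i=0*2+1=1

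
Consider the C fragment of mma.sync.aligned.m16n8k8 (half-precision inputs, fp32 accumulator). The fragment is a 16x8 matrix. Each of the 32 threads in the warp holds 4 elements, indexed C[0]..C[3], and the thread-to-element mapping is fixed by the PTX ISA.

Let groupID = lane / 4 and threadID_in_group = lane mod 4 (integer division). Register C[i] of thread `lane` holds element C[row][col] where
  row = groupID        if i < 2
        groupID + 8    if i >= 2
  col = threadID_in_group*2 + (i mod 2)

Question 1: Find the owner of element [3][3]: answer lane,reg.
13,1

r:3=>grp=3,rB=0  c:3=>tig=1,lo=1
L=3*4+1=13  i=0*2+1=1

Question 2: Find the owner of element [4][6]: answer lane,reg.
19,0

r=4⇒gr=4,Rb=0  c=6⇒th=3,odd=0
L=4*4+3=19  i=0*2+0=0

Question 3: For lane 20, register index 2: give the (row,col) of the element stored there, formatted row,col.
20: G=5,T=0
[2] (5+8,0*2+0) = (13,0)

13,0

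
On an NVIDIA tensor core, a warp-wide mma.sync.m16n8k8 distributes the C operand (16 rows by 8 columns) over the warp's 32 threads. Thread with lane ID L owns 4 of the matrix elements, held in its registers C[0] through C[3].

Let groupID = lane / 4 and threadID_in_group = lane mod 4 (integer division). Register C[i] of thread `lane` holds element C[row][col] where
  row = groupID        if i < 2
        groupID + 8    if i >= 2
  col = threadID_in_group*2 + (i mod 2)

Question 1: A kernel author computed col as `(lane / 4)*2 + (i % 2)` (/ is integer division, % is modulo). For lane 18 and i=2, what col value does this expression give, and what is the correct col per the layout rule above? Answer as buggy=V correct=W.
buggy=8 correct=4

`(lane / 4)*2 + (i % 2)`[18,2]->8
L=18->gid=18>>2=4, tid=18&3=2
[2]->row 4+8=12  col 2·2+0=4
col: 8 vs 4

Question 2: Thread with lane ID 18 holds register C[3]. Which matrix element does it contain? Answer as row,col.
12,5

18: grp=4,tig=2
[3] (4+8,2*2+1) = (12,5)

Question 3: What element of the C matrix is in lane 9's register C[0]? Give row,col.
9: gr=2,th=1
[0] (2+0,1*2+0) = (2,2)

2,2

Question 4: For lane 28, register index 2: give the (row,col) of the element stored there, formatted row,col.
L=28->gid=28>>2=7, tid=28&3=0
[2]->row 7+8=15  col 0·2+0=0

15,0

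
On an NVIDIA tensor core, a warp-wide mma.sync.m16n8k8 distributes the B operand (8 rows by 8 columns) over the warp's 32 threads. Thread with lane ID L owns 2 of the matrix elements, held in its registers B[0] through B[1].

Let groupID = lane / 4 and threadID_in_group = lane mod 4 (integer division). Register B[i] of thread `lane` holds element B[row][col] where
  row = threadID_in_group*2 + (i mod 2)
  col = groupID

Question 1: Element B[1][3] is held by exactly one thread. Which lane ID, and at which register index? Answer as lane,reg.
12,1

c=3⇒gr=3  r=1⇒th=0,odd=1
L=3*4+0=12  i=1=1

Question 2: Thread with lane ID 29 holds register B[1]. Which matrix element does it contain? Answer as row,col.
3,7

lane 29: G=7 (29/4), T=1 (29%4)
i=1: r=1*2+1=3, c=G=7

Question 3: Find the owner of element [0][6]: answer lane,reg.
24,0

c:6=>grp=6  r:0=>tig=0,lo=0
L=6*4+0=24  i=0=0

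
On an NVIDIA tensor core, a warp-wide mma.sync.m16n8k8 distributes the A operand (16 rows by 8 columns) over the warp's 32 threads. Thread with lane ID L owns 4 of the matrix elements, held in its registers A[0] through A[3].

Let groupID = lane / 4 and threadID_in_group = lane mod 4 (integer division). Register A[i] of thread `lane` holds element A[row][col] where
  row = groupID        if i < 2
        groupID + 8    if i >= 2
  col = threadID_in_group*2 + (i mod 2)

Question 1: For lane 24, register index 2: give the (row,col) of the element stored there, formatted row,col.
lane 24: g=6 (24/4), t=0 (24%4)
i=2: r=6+8=14, c=0*2+0=0

14,0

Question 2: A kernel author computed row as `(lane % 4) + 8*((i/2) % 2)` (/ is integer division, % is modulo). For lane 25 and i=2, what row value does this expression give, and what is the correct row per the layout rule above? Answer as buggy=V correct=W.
`(lane % 4) + 8*((i/2) % 2)`[25,2]=>9
lane 25: grp=6 (25/4), tig=1 (25%4)
i=2: r=6+8=14, c=1*2+0=2
row: 9 vs 14

buggy=9 correct=14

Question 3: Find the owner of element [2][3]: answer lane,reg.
9,1

r=2⇒gr=2,Rb=0  c=3⇒th=1,odd=1
L=2*4+1=9  i=0*2+1=1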